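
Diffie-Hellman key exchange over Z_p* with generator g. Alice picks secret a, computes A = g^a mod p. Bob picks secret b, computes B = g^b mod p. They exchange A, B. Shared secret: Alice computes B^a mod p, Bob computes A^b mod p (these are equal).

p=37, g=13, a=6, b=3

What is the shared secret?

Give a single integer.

A = 13^6 mod 37  (bits of 6 = 110)
  bit 0 = 1: r = r^2 * 13 mod 37 = 1^2 * 13 = 1*13 = 13
  bit 1 = 1: r = r^2 * 13 mod 37 = 13^2 * 13 = 21*13 = 14
  bit 2 = 0: r = r^2 mod 37 = 14^2 = 11
  -> A = 11
B = 13^3 mod 37  (bits of 3 = 11)
  bit 0 = 1: r = r^2 * 13 mod 37 = 1^2 * 13 = 1*13 = 13
  bit 1 = 1: r = r^2 * 13 mod 37 = 13^2 * 13 = 21*13 = 14
  -> B = 14
s = B^a = 14^6 mod 37  (bits of 6 = 110)
  bit 0 = 1: r = r^2 * 14 mod 37 = 1^2 * 14 = 1*14 = 14
  bit 1 = 1: r = r^2 * 14 mod 37 = 14^2 * 14 = 11*14 = 6
  bit 2 = 0: r = r^2 mod 37 = 6^2 = 36
  -> s = B^a = 36

Answer: 36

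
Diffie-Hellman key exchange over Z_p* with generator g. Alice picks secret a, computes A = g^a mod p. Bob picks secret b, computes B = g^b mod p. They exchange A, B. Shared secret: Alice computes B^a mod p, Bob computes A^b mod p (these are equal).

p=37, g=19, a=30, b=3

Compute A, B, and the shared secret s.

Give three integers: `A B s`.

Answer: 27 14 36

Derivation:
A = 19^30 mod 37  (bits of 30 = 11110)
  bit 0 = 1: r = r^2 * 19 mod 37 = 1^2 * 19 = 1*19 = 19
  bit 1 = 1: r = r^2 * 19 mod 37 = 19^2 * 19 = 28*19 = 14
  bit 2 = 1: r = r^2 * 19 mod 37 = 14^2 * 19 = 11*19 = 24
  bit 3 = 1: r = r^2 * 19 mod 37 = 24^2 * 19 = 21*19 = 29
  bit 4 = 0: r = r^2 mod 37 = 29^2 = 27
  -> A = 27
B = 19^3 mod 37  (bits of 3 = 11)
  bit 0 = 1: r = r^2 * 19 mod 37 = 1^2 * 19 = 1*19 = 19
  bit 1 = 1: r = r^2 * 19 mod 37 = 19^2 * 19 = 28*19 = 14
  -> B = 14
s = B^a = 14^30 mod 37  (bits of 30 = 11110)
  bit 0 = 1: r = r^2 * 14 mod 37 = 1^2 * 14 = 1*14 = 14
  bit 1 = 1: r = r^2 * 14 mod 37 = 14^2 * 14 = 11*14 = 6
  bit 2 = 1: r = r^2 * 14 mod 37 = 6^2 * 14 = 36*14 = 23
  bit 3 = 1: r = r^2 * 14 mod 37 = 23^2 * 14 = 11*14 = 6
  bit 4 = 0: r = r^2 mod 37 = 6^2 = 36
  -> s = B^a = 36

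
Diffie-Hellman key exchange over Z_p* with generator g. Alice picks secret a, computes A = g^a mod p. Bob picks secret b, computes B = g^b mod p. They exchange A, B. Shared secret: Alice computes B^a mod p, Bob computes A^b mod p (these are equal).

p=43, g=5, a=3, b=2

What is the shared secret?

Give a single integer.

Answer: 16

Derivation:
A = 5^3 mod 43  (bits of 3 = 11)
  bit 0 = 1: r = r^2 * 5 mod 43 = 1^2 * 5 = 1*5 = 5
  bit 1 = 1: r = r^2 * 5 mod 43 = 5^2 * 5 = 25*5 = 39
  -> A = 39
B = 5^2 mod 43  (bits of 2 = 10)
  bit 0 = 1: r = r^2 * 5 mod 43 = 1^2 * 5 = 1*5 = 5
  bit 1 = 0: r = r^2 mod 43 = 5^2 = 25
  -> B = 25
s = B^a = 25^3 mod 43  (bits of 3 = 11)
  bit 0 = 1: r = r^2 * 25 mod 43 = 1^2 * 25 = 1*25 = 25
  bit 1 = 1: r = r^2 * 25 mod 43 = 25^2 * 25 = 23*25 = 16
  -> s = B^a = 16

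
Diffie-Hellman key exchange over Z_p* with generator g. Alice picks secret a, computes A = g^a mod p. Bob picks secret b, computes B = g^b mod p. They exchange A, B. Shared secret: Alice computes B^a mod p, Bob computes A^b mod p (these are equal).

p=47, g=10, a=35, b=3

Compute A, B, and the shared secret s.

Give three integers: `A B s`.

A = 10^35 mod 47  (bits of 35 = 100011)
  bit 0 = 1: r = r^2 * 10 mod 47 = 1^2 * 10 = 1*10 = 10
  bit 1 = 0: r = r^2 mod 47 = 10^2 = 6
  bit 2 = 0: r = r^2 mod 47 = 6^2 = 36
  bit 3 = 0: r = r^2 mod 47 = 36^2 = 27
  bit 4 = 1: r = r^2 * 10 mod 47 = 27^2 * 10 = 24*10 = 5
  bit 5 = 1: r = r^2 * 10 mod 47 = 5^2 * 10 = 25*10 = 15
  -> A = 15
B = 10^3 mod 47  (bits of 3 = 11)
  bit 0 = 1: r = r^2 * 10 mod 47 = 1^2 * 10 = 1*10 = 10
  bit 1 = 1: r = r^2 * 10 mod 47 = 10^2 * 10 = 6*10 = 13
  -> B = 13
s = B^a = 13^35 mod 47  (bits of 35 = 100011)
  bit 0 = 1: r = r^2 * 13 mod 47 = 1^2 * 13 = 1*13 = 13
  bit 1 = 0: r = r^2 mod 47 = 13^2 = 28
  bit 2 = 0: r = r^2 mod 47 = 28^2 = 32
  bit 3 = 0: r = r^2 mod 47 = 32^2 = 37
  bit 4 = 1: r = r^2 * 13 mod 47 = 37^2 * 13 = 6*13 = 31
  bit 5 = 1: r = r^2 * 13 mod 47 = 31^2 * 13 = 21*13 = 38
  -> s = B^a = 38

Answer: 15 13 38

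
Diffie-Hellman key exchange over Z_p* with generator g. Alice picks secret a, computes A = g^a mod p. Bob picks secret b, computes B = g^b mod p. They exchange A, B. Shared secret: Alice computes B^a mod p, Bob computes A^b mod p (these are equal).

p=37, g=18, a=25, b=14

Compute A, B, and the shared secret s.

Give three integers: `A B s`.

A = 18^25 mod 37  (bits of 25 = 11001)
  bit 0 = 1: r = r^2 * 18 mod 37 = 1^2 * 18 = 1*18 = 18
  bit 1 = 1: r = r^2 * 18 mod 37 = 18^2 * 18 = 28*18 = 23
  bit 2 = 0: r = r^2 mod 37 = 23^2 = 11
  bit 3 = 0: r = r^2 mod 37 = 11^2 = 10
  bit 4 = 1: r = r^2 * 18 mod 37 = 10^2 * 18 = 26*18 = 24
  -> A = 24
B = 18^14 mod 37  (bits of 14 = 1110)
  bit 0 = 1: r = r^2 * 18 mod 37 = 1^2 * 18 = 1*18 = 18
  bit 1 = 1: r = r^2 * 18 mod 37 = 18^2 * 18 = 28*18 = 23
  bit 2 = 1: r = r^2 * 18 mod 37 = 23^2 * 18 = 11*18 = 13
  bit 3 = 0: r = r^2 mod 37 = 13^2 = 21
  -> B = 21
s = B^a = 21^25 mod 37  (bits of 25 = 11001)
  bit 0 = 1: r = r^2 * 21 mod 37 = 1^2 * 21 = 1*21 = 21
  bit 1 = 1: r = r^2 * 21 mod 37 = 21^2 * 21 = 34*21 = 11
  bit 2 = 0: r = r^2 mod 37 = 11^2 = 10
  bit 3 = 0: r = r^2 mod 37 = 10^2 = 26
  bit 4 = 1: r = r^2 * 21 mod 37 = 26^2 * 21 = 10*21 = 25
  -> s = B^a = 25

Answer: 24 21 25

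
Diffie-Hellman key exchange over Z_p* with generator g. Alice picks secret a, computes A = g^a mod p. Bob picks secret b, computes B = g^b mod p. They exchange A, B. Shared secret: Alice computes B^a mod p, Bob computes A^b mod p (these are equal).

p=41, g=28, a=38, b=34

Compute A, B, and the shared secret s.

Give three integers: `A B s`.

Answer: 33 21 4

Derivation:
A = 28^38 mod 41  (bits of 38 = 100110)
  bit 0 = 1: r = r^2 * 28 mod 41 = 1^2 * 28 = 1*28 = 28
  bit 1 = 0: r = r^2 mod 41 = 28^2 = 5
  bit 2 = 0: r = r^2 mod 41 = 5^2 = 25
  bit 3 = 1: r = r^2 * 28 mod 41 = 25^2 * 28 = 10*28 = 34
  bit 4 = 1: r = r^2 * 28 mod 41 = 34^2 * 28 = 8*28 = 19
  bit 5 = 0: r = r^2 mod 41 = 19^2 = 33
  -> A = 33
B = 28^34 mod 41  (bits of 34 = 100010)
  bit 0 = 1: r = r^2 * 28 mod 41 = 1^2 * 28 = 1*28 = 28
  bit 1 = 0: r = r^2 mod 41 = 28^2 = 5
  bit 2 = 0: r = r^2 mod 41 = 5^2 = 25
  bit 3 = 0: r = r^2 mod 41 = 25^2 = 10
  bit 4 = 1: r = r^2 * 28 mod 41 = 10^2 * 28 = 18*28 = 12
  bit 5 = 0: r = r^2 mod 41 = 12^2 = 21
  -> B = 21
s = B^a = 21^38 mod 41  (bits of 38 = 100110)
  bit 0 = 1: r = r^2 * 21 mod 41 = 1^2 * 21 = 1*21 = 21
  bit 1 = 0: r = r^2 mod 41 = 21^2 = 31
  bit 2 = 0: r = r^2 mod 41 = 31^2 = 18
  bit 3 = 1: r = r^2 * 21 mod 41 = 18^2 * 21 = 37*21 = 39
  bit 4 = 1: r = r^2 * 21 mod 41 = 39^2 * 21 = 4*21 = 2
  bit 5 = 0: r = r^2 mod 41 = 2^2 = 4
  -> s = B^a = 4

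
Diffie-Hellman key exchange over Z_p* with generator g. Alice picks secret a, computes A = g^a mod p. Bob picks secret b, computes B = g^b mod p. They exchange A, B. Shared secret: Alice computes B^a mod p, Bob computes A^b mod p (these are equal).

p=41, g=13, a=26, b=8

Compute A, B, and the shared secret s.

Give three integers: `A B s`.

Answer: 39 10 10

Derivation:
A = 13^26 mod 41  (bits of 26 = 11010)
  bit 0 = 1: r = r^2 * 13 mod 41 = 1^2 * 13 = 1*13 = 13
  bit 1 = 1: r = r^2 * 13 mod 41 = 13^2 * 13 = 5*13 = 24
  bit 2 = 0: r = r^2 mod 41 = 24^2 = 2
  bit 3 = 1: r = r^2 * 13 mod 41 = 2^2 * 13 = 4*13 = 11
  bit 4 = 0: r = r^2 mod 41 = 11^2 = 39
  -> A = 39
B = 13^8 mod 41  (bits of 8 = 1000)
  bit 0 = 1: r = r^2 * 13 mod 41 = 1^2 * 13 = 1*13 = 13
  bit 1 = 0: r = r^2 mod 41 = 13^2 = 5
  bit 2 = 0: r = r^2 mod 41 = 5^2 = 25
  bit 3 = 0: r = r^2 mod 41 = 25^2 = 10
  -> B = 10
s = B^a = 10^26 mod 41  (bits of 26 = 11010)
  bit 0 = 1: r = r^2 * 10 mod 41 = 1^2 * 10 = 1*10 = 10
  bit 1 = 1: r = r^2 * 10 mod 41 = 10^2 * 10 = 18*10 = 16
  bit 2 = 0: r = r^2 mod 41 = 16^2 = 10
  bit 3 = 1: r = r^2 * 10 mod 41 = 10^2 * 10 = 18*10 = 16
  bit 4 = 0: r = r^2 mod 41 = 16^2 = 10
  -> s = B^a = 10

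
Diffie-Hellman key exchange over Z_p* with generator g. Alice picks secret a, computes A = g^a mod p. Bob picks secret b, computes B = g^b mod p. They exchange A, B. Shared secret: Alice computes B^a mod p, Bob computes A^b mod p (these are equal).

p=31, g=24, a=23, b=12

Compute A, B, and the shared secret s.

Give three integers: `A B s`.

Answer: 21 16 4

Derivation:
A = 24^23 mod 31  (bits of 23 = 10111)
  bit 0 = 1: r = r^2 * 24 mod 31 = 1^2 * 24 = 1*24 = 24
  bit 1 = 0: r = r^2 mod 31 = 24^2 = 18
  bit 2 = 1: r = r^2 * 24 mod 31 = 18^2 * 24 = 14*24 = 26
  bit 3 = 1: r = r^2 * 24 mod 31 = 26^2 * 24 = 25*24 = 11
  bit 4 = 1: r = r^2 * 24 mod 31 = 11^2 * 24 = 28*24 = 21
  -> A = 21
B = 24^12 mod 31  (bits of 12 = 1100)
  bit 0 = 1: r = r^2 * 24 mod 31 = 1^2 * 24 = 1*24 = 24
  bit 1 = 1: r = r^2 * 24 mod 31 = 24^2 * 24 = 18*24 = 29
  bit 2 = 0: r = r^2 mod 31 = 29^2 = 4
  bit 3 = 0: r = r^2 mod 31 = 4^2 = 16
  -> B = 16
s = B^a = 16^23 mod 31  (bits of 23 = 10111)
  bit 0 = 1: r = r^2 * 16 mod 31 = 1^2 * 16 = 1*16 = 16
  bit 1 = 0: r = r^2 mod 31 = 16^2 = 8
  bit 2 = 1: r = r^2 * 16 mod 31 = 8^2 * 16 = 2*16 = 1
  bit 3 = 1: r = r^2 * 16 mod 31 = 1^2 * 16 = 1*16 = 16
  bit 4 = 1: r = r^2 * 16 mod 31 = 16^2 * 16 = 8*16 = 4
  -> s = B^a = 4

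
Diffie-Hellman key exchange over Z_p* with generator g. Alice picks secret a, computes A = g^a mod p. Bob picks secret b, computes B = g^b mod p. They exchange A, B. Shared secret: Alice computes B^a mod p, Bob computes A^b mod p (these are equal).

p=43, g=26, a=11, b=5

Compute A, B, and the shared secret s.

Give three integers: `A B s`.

A = 26^11 mod 43  (bits of 11 = 1011)
  bit 0 = 1: r = r^2 * 26 mod 43 = 1^2 * 26 = 1*26 = 26
  bit 1 = 0: r = r^2 mod 43 = 26^2 = 31
  bit 2 = 1: r = r^2 * 26 mod 43 = 31^2 * 26 = 15*26 = 3
  bit 3 = 1: r = r^2 * 26 mod 43 = 3^2 * 26 = 9*26 = 19
  -> A = 19
B = 26^5 mod 43  (bits of 5 = 101)
  bit 0 = 1: r = r^2 * 26 mod 43 = 1^2 * 26 = 1*26 = 26
  bit 1 = 0: r = r^2 mod 43 = 26^2 = 31
  bit 2 = 1: r = r^2 * 26 mod 43 = 31^2 * 26 = 15*26 = 3
  -> B = 3
s = B^a = 3^11 mod 43  (bits of 11 = 1011)
  bit 0 = 1: r = r^2 * 3 mod 43 = 1^2 * 3 = 1*3 = 3
  bit 1 = 0: r = r^2 mod 43 = 3^2 = 9
  bit 2 = 1: r = r^2 * 3 mod 43 = 9^2 * 3 = 38*3 = 28
  bit 3 = 1: r = r^2 * 3 mod 43 = 28^2 * 3 = 10*3 = 30
  -> s = B^a = 30

Answer: 19 3 30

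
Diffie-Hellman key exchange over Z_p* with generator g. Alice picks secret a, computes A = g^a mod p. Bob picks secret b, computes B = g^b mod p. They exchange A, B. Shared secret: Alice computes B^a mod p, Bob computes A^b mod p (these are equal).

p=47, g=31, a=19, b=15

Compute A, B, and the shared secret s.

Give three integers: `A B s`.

A = 31^19 mod 47  (bits of 19 = 10011)
  bit 0 = 1: r = r^2 * 31 mod 47 = 1^2 * 31 = 1*31 = 31
  bit 1 = 0: r = r^2 mod 47 = 31^2 = 21
  bit 2 = 0: r = r^2 mod 47 = 21^2 = 18
  bit 3 = 1: r = r^2 * 31 mod 47 = 18^2 * 31 = 42*31 = 33
  bit 4 = 1: r = r^2 * 31 mod 47 = 33^2 * 31 = 8*31 = 13
  -> A = 13
B = 31^15 mod 47  (bits of 15 = 1111)
  bit 0 = 1: r = r^2 * 31 mod 47 = 1^2 * 31 = 1*31 = 31
  bit 1 = 1: r = r^2 * 31 mod 47 = 31^2 * 31 = 21*31 = 40
  bit 2 = 1: r = r^2 * 31 mod 47 = 40^2 * 31 = 2*31 = 15
  bit 3 = 1: r = r^2 * 31 mod 47 = 15^2 * 31 = 37*31 = 19
  -> B = 19
s = B^a = 19^19 mod 47  (bits of 19 = 10011)
  bit 0 = 1: r = r^2 * 19 mod 47 = 1^2 * 19 = 1*19 = 19
  bit 1 = 0: r = r^2 mod 47 = 19^2 = 32
  bit 2 = 0: r = r^2 mod 47 = 32^2 = 37
  bit 3 = 1: r = r^2 * 19 mod 47 = 37^2 * 19 = 6*19 = 20
  bit 4 = 1: r = r^2 * 19 mod 47 = 20^2 * 19 = 24*19 = 33
  -> s = B^a = 33

Answer: 13 19 33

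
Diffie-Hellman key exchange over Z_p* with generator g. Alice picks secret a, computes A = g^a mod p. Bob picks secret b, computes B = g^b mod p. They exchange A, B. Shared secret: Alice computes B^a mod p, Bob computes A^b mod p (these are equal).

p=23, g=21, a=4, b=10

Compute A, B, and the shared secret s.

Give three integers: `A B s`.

Answer: 16 12 13

Derivation:
A = 21^4 mod 23  (bits of 4 = 100)
  bit 0 = 1: r = r^2 * 21 mod 23 = 1^2 * 21 = 1*21 = 21
  bit 1 = 0: r = r^2 mod 23 = 21^2 = 4
  bit 2 = 0: r = r^2 mod 23 = 4^2 = 16
  -> A = 16
B = 21^10 mod 23  (bits of 10 = 1010)
  bit 0 = 1: r = r^2 * 21 mod 23 = 1^2 * 21 = 1*21 = 21
  bit 1 = 0: r = r^2 mod 23 = 21^2 = 4
  bit 2 = 1: r = r^2 * 21 mod 23 = 4^2 * 21 = 16*21 = 14
  bit 3 = 0: r = r^2 mod 23 = 14^2 = 12
  -> B = 12
s = B^a = 12^4 mod 23  (bits of 4 = 100)
  bit 0 = 1: r = r^2 * 12 mod 23 = 1^2 * 12 = 1*12 = 12
  bit 1 = 0: r = r^2 mod 23 = 12^2 = 6
  bit 2 = 0: r = r^2 mod 23 = 6^2 = 13
  -> s = B^a = 13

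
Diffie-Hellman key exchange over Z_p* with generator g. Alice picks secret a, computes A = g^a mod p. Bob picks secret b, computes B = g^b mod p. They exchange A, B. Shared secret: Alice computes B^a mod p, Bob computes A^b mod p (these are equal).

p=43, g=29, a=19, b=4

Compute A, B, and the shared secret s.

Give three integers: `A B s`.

Answer: 34 17 25

Derivation:
A = 29^19 mod 43  (bits of 19 = 10011)
  bit 0 = 1: r = r^2 * 29 mod 43 = 1^2 * 29 = 1*29 = 29
  bit 1 = 0: r = r^2 mod 43 = 29^2 = 24
  bit 2 = 0: r = r^2 mod 43 = 24^2 = 17
  bit 3 = 1: r = r^2 * 29 mod 43 = 17^2 * 29 = 31*29 = 39
  bit 4 = 1: r = r^2 * 29 mod 43 = 39^2 * 29 = 16*29 = 34
  -> A = 34
B = 29^4 mod 43  (bits of 4 = 100)
  bit 0 = 1: r = r^2 * 29 mod 43 = 1^2 * 29 = 1*29 = 29
  bit 1 = 0: r = r^2 mod 43 = 29^2 = 24
  bit 2 = 0: r = r^2 mod 43 = 24^2 = 17
  -> B = 17
s = B^a = 17^19 mod 43  (bits of 19 = 10011)
  bit 0 = 1: r = r^2 * 17 mod 43 = 1^2 * 17 = 1*17 = 17
  bit 1 = 0: r = r^2 mod 43 = 17^2 = 31
  bit 2 = 0: r = r^2 mod 43 = 31^2 = 15
  bit 3 = 1: r = r^2 * 17 mod 43 = 15^2 * 17 = 10*17 = 41
  bit 4 = 1: r = r^2 * 17 mod 43 = 41^2 * 17 = 4*17 = 25
  -> s = B^a = 25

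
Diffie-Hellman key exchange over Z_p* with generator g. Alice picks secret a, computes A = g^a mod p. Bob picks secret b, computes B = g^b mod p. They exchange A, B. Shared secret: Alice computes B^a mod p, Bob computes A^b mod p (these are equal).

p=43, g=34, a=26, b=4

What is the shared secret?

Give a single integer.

A = 34^26 mod 43  (bits of 26 = 11010)
  bit 0 = 1: r = r^2 * 34 mod 43 = 1^2 * 34 = 1*34 = 34
  bit 1 = 1: r = r^2 * 34 mod 43 = 34^2 * 34 = 38*34 = 2
  bit 2 = 0: r = r^2 mod 43 = 2^2 = 4
  bit 3 = 1: r = r^2 * 34 mod 43 = 4^2 * 34 = 16*34 = 28
  bit 4 = 0: r = r^2 mod 43 = 28^2 = 10
  -> A = 10
B = 34^4 mod 43  (bits of 4 = 100)
  bit 0 = 1: r = r^2 * 34 mod 43 = 1^2 * 34 = 1*34 = 34
  bit 1 = 0: r = r^2 mod 43 = 34^2 = 38
  bit 2 = 0: r = r^2 mod 43 = 38^2 = 25
  -> B = 25
s = B^a = 25^26 mod 43  (bits of 26 = 11010)
  bit 0 = 1: r = r^2 * 25 mod 43 = 1^2 * 25 = 1*25 = 25
  bit 1 = 1: r = r^2 * 25 mod 43 = 25^2 * 25 = 23*25 = 16
  bit 2 = 0: r = r^2 mod 43 = 16^2 = 41
  bit 3 = 1: r = r^2 * 25 mod 43 = 41^2 * 25 = 4*25 = 14
  bit 4 = 0: r = r^2 mod 43 = 14^2 = 24
  -> s = B^a = 24

Answer: 24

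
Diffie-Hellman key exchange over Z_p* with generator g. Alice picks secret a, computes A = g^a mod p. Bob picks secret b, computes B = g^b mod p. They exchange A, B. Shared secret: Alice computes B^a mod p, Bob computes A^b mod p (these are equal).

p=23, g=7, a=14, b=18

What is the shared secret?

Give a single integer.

A = 7^14 mod 23  (bits of 14 = 1110)
  bit 0 = 1: r = r^2 * 7 mod 23 = 1^2 * 7 = 1*7 = 7
  bit 1 = 1: r = r^2 * 7 mod 23 = 7^2 * 7 = 3*7 = 21
  bit 2 = 1: r = r^2 * 7 mod 23 = 21^2 * 7 = 4*7 = 5
  bit 3 = 0: r = r^2 mod 23 = 5^2 = 2
  -> A = 2
B = 7^18 mod 23  (bits of 18 = 10010)
  bit 0 = 1: r = r^2 * 7 mod 23 = 1^2 * 7 = 1*7 = 7
  bit 1 = 0: r = r^2 mod 23 = 7^2 = 3
  bit 2 = 0: r = r^2 mod 23 = 3^2 = 9
  bit 3 = 1: r = r^2 * 7 mod 23 = 9^2 * 7 = 12*7 = 15
  bit 4 = 0: r = r^2 mod 23 = 15^2 = 18
  -> B = 18
s = B^a = 18^14 mod 23  (bits of 14 = 1110)
  bit 0 = 1: r = r^2 * 18 mod 23 = 1^2 * 18 = 1*18 = 18
  bit 1 = 1: r = r^2 * 18 mod 23 = 18^2 * 18 = 2*18 = 13
  bit 2 = 1: r = r^2 * 18 mod 23 = 13^2 * 18 = 8*18 = 6
  bit 3 = 0: r = r^2 mod 23 = 6^2 = 13
  -> s = B^a = 13

Answer: 13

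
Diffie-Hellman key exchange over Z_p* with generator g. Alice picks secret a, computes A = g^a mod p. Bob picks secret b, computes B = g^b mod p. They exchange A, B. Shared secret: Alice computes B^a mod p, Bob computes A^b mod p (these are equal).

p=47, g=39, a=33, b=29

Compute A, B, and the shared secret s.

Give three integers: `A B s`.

Answer: 13 22 44

Derivation:
A = 39^33 mod 47  (bits of 33 = 100001)
  bit 0 = 1: r = r^2 * 39 mod 47 = 1^2 * 39 = 1*39 = 39
  bit 1 = 0: r = r^2 mod 47 = 39^2 = 17
  bit 2 = 0: r = r^2 mod 47 = 17^2 = 7
  bit 3 = 0: r = r^2 mod 47 = 7^2 = 2
  bit 4 = 0: r = r^2 mod 47 = 2^2 = 4
  bit 5 = 1: r = r^2 * 39 mod 47 = 4^2 * 39 = 16*39 = 13
  -> A = 13
B = 39^29 mod 47  (bits of 29 = 11101)
  bit 0 = 1: r = r^2 * 39 mod 47 = 1^2 * 39 = 1*39 = 39
  bit 1 = 1: r = r^2 * 39 mod 47 = 39^2 * 39 = 17*39 = 5
  bit 2 = 1: r = r^2 * 39 mod 47 = 5^2 * 39 = 25*39 = 35
  bit 3 = 0: r = r^2 mod 47 = 35^2 = 3
  bit 4 = 1: r = r^2 * 39 mod 47 = 3^2 * 39 = 9*39 = 22
  -> B = 22
s = B^a = 22^33 mod 47  (bits of 33 = 100001)
  bit 0 = 1: r = r^2 * 22 mod 47 = 1^2 * 22 = 1*22 = 22
  bit 1 = 0: r = r^2 mod 47 = 22^2 = 14
  bit 2 = 0: r = r^2 mod 47 = 14^2 = 8
  bit 3 = 0: r = r^2 mod 47 = 8^2 = 17
  bit 4 = 0: r = r^2 mod 47 = 17^2 = 7
  bit 5 = 1: r = r^2 * 22 mod 47 = 7^2 * 22 = 2*22 = 44
  -> s = B^a = 44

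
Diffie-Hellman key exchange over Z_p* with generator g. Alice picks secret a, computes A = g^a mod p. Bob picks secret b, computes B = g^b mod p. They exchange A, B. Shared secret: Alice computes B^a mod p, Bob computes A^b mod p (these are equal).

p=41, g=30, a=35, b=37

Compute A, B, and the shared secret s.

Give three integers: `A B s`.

A = 30^35 mod 41  (bits of 35 = 100011)
  bit 0 = 1: r = r^2 * 30 mod 41 = 1^2 * 30 = 1*30 = 30
  bit 1 = 0: r = r^2 mod 41 = 30^2 = 39
  bit 2 = 0: r = r^2 mod 41 = 39^2 = 4
  bit 3 = 0: r = r^2 mod 41 = 4^2 = 16
  bit 4 = 1: r = r^2 * 30 mod 41 = 16^2 * 30 = 10*30 = 13
  bit 5 = 1: r = r^2 * 30 mod 41 = 13^2 * 30 = 5*30 = 27
  -> A = 27
B = 30^37 mod 41  (bits of 37 = 100101)
  bit 0 = 1: r = r^2 * 30 mod 41 = 1^2 * 30 = 1*30 = 30
  bit 1 = 0: r = r^2 mod 41 = 30^2 = 39
  bit 2 = 0: r = r^2 mod 41 = 39^2 = 4
  bit 3 = 1: r = r^2 * 30 mod 41 = 4^2 * 30 = 16*30 = 29
  bit 4 = 0: r = r^2 mod 41 = 29^2 = 21
  bit 5 = 1: r = r^2 * 30 mod 41 = 21^2 * 30 = 31*30 = 28
  -> B = 28
s = B^a = 28^35 mod 41  (bits of 35 = 100011)
  bit 0 = 1: r = r^2 * 28 mod 41 = 1^2 * 28 = 1*28 = 28
  bit 1 = 0: r = r^2 mod 41 = 28^2 = 5
  bit 2 = 0: r = r^2 mod 41 = 5^2 = 25
  bit 3 = 0: r = r^2 mod 41 = 25^2 = 10
  bit 4 = 1: r = r^2 * 28 mod 41 = 10^2 * 28 = 18*28 = 12
  bit 5 = 1: r = r^2 * 28 mod 41 = 12^2 * 28 = 21*28 = 14
  -> s = B^a = 14

Answer: 27 28 14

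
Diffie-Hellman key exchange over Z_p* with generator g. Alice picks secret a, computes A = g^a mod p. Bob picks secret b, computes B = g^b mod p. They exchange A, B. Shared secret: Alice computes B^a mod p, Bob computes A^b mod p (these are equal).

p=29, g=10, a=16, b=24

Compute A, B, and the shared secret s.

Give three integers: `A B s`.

Answer: 16 23 7

Derivation:
A = 10^16 mod 29  (bits of 16 = 10000)
  bit 0 = 1: r = r^2 * 10 mod 29 = 1^2 * 10 = 1*10 = 10
  bit 1 = 0: r = r^2 mod 29 = 10^2 = 13
  bit 2 = 0: r = r^2 mod 29 = 13^2 = 24
  bit 3 = 0: r = r^2 mod 29 = 24^2 = 25
  bit 4 = 0: r = r^2 mod 29 = 25^2 = 16
  -> A = 16
B = 10^24 mod 29  (bits of 24 = 11000)
  bit 0 = 1: r = r^2 * 10 mod 29 = 1^2 * 10 = 1*10 = 10
  bit 1 = 1: r = r^2 * 10 mod 29 = 10^2 * 10 = 13*10 = 14
  bit 2 = 0: r = r^2 mod 29 = 14^2 = 22
  bit 3 = 0: r = r^2 mod 29 = 22^2 = 20
  bit 4 = 0: r = r^2 mod 29 = 20^2 = 23
  -> B = 23
s = B^a = 23^16 mod 29  (bits of 16 = 10000)
  bit 0 = 1: r = r^2 * 23 mod 29 = 1^2 * 23 = 1*23 = 23
  bit 1 = 0: r = r^2 mod 29 = 23^2 = 7
  bit 2 = 0: r = r^2 mod 29 = 7^2 = 20
  bit 3 = 0: r = r^2 mod 29 = 20^2 = 23
  bit 4 = 0: r = r^2 mod 29 = 23^2 = 7
  -> s = B^a = 7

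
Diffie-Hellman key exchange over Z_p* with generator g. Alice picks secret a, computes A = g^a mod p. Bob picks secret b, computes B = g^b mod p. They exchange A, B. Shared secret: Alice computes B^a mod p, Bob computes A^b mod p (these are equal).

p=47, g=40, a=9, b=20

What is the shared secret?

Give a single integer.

A = 40^9 mod 47  (bits of 9 = 1001)
  bit 0 = 1: r = r^2 * 40 mod 47 = 1^2 * 40 = 1*40 = 40
  bit 1 = 0: r = r^2 mod 47 = 40^2 = 2
  bit 2 = 0: r = r^2 mod 47 = 2^2 = 4
  bit 3 = 1: r = r^2 * 40 mod 47 = 4^2 * 40 = 16*40 = 29
  -> A = 29
B = 40^20 mod 47  (bits of 20 = 10100)
  bit 0 = 1: r = r^2 * 40 mod 47 = 1^2 * 40 = 1*40 = 40
  bit 1 = 0: r = r^2 mod 47 = 40^2 = 2
  bit 2 = 1: r = r^2 * 40 mod 47 = 2^2 * 40 = 4*40 = 19
  bit 3 = 0: r = r^2 mod 47 = 19^2 = 32
  bit 4 = 0: r = r^2 mod 47 = 32^2 = 37
  -> B = 37
s = B^a = 37^9 mod 47  (bits of 9 = 1001)
  bit 0 = 1: r = r^2 * 37 mod 47 = 1^2 * 37 = 1*37 = 37
  bit 1 = 0: r = r^2 mod 47 = 37^2 = 6
  bit 2 = 0: r = r^2 mod 47 = 6^2 = 36
  bit 3 = 1: r = r^2 * 37 mod 47 = 36^2 * 37 = 27*37 = 12
  -> s = B^a = 12

Answer: 12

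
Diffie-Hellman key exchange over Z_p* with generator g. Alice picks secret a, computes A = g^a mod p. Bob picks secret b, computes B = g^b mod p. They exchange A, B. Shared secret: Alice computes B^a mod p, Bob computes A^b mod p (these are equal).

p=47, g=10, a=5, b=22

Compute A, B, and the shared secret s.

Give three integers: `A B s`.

Answer: 31 14 3

Derivation:
A = 10^5 mod 47  (bits of 5 = 101)
  bit 0 = 1: r = r^2 * 10 mod 47 = 1^2 * 10 = 1*10 = 10
  bit 1 = 0: r = r^2 mod 47 = 10^2 = 6
  bit 2 = 1: r = r^2 * 10 mod 47 = 6^2 * 10 = 36*10 = 31
  -> A = 31
B = 10^22 mod 47  (bits of 22 = 10110)
  bit 0 = 1: r = r^2 * 10 mod 47 = 1^2 * 10 = 1*10 = 10
  bit 1 = 0: r = r^2 mod 47 = 10^2 = 6
  bit 2 = 1: r = r^2 * 10 mod 47 = 6^2 * 10 = 36*10 = 31
  bit 3 = 1: r = r^2 * 10 mod 47 = 31^2 * 10 = 21*10 = 22
  bit 4 = 0: r = r^2 mod 47 = 22^2 = 14
  -> B = 14
s = B^a = 14^5 mod 47  (bits of 5 = 101)
  bit 0 = 1: r = r^2 * 14 mod 47 = 1^2 * 14 = 1*14 = 14
  bit 1 = 0: r = r^2 mod 47 = 14^2 = 8
  bit 2 = 1: r = r^2 * 14 mod 47 = 8^2 * 14 = 17*14 = 3
  -> s = B^a = 3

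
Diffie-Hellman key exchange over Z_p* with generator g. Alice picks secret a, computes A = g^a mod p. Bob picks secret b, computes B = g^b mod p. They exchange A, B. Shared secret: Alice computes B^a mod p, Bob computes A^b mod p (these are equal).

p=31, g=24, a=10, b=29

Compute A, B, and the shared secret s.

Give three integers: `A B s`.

Answer: 25 22 5

Derivation:
A = 24^10 mod 31  (bits of 10 = 1010)
  bit 0 = 1: r = r^2 * 24 mod 31 = 1^2 * 24 = 1*24 = 24
  bit 1 = 0: r = r^2 mod 31 = 24^2 = 18
  bit 2 = 1: r = r^2 * 24 mod 31 = 18^2 * 24 = 14*24 = 26
  bit 3 = 0: r = r^2 mod 31 = 26^2 = 25
  -> A = 25
B = 24^29 mod 31  (bits of 29 = 11101)
  bit 0 = 1: r = r^2 * 24 mod 31 = 1^2 * 24 = 1*24 = 24
  bit 1 = 1: r = r^2 * 24 mod 31 = 24^2 * 24 = 18*24 = 29
  bit 2 = 1: r = r^2 * 24 mod 31 = 29^2 * 24 = 4*24 = 3
  bit 3 = 0: r = r^2 mod 31 = 3^2 = 9
  bit 4 = 1: r = r^2 * 24 mod 31 = 9^2 * 24 = 19*24 = 22
  -> B = 22
s = B^a = 22^10 mod 31  (bits of 10 = 1010)
  bit 0 = 1: r = r^2 * 22 mod 31 = 1^2 * 22 = 1*22 = 22
  bit 1 = 0: r = r^2 mod 31 = 22^2 = 19
  bit 2 = 1: r = r^2 * 22 mod 31 = 19^2 * 22 = 20*22 = 6
  bit 3 = 0: r = r^2 mod 31 = 6^2 = 5
  -> s = B^a = 5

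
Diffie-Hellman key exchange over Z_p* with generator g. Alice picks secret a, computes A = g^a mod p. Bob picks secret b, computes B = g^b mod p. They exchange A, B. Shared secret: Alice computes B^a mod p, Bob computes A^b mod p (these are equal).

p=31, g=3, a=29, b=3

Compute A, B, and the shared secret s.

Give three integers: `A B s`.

Answer: 21 27 23

Derivation:
A = 3^29 mod 31  (bits of 29 = 11101)
  bit 0 = 1: r = r^2 * 3 mod 31 = 1^2 * 3 = 1*3 = 3
  bit 1 = 1: r = r^2 * 3 mod 31 = 3^2 * 3 = 9*3 = 27
  bit 2 = 1: r = r^2 * 3 mod 31 = 27^2 * 3 = 16*3 = 17
  bit 3 = 0: r = r^2 mod 31 = 17^2 = 10
  bit 4 = 1: r = r^2 * 3 mod 31 = 10^2 * 3 = 7*3 = 21
  -> A = 21
B = 3^3 mod 31  (bits of 3 = 11)
  bit 0 = 1: r = r^2 * 3 mod 31 = 1^2 * 3 = 1*3 = 3
  bit 1 = 1: r = r^2 * 3 mod 31 = 3^2 * 3 = 9*3 = 27
  -> B = 27
s = B^a = 27^29 mod 31  (bits of 29 = 11101)
  bit 0 = 1: r = r^2 * 27 mod 31 = 1^2 * 27 = 1*27 = 27
  bit 1 = 1: r = r^2 * 27 mod 31 = 27^2 * 27 = 16*27 = 29
  bit 2 = 1: r = r^2 * 27 mod 31 = 29^2 * 27 = 4*27 = 15
  bit 3 = 0: r = r^2 mod 31 = 15^2 = 8
  bit 4 = 1: r = r^2 * 27 mod 31 = 8^2 * 27 = 2*27 = 23
  -> s = B^a = 23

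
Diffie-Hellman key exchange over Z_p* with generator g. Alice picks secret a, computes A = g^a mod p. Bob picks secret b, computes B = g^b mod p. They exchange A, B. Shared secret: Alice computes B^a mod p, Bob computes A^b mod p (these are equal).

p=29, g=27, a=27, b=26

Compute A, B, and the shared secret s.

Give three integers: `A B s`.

A = 27^27 mod 29  (bits of 27 = 11011)
  bit 0 = 1: r = r^2 * 27 mod 29 = 1^2 * 27 = 1*27 = 27
  bit 1 = 1: r = r^2 * 27 mod 29 = 27^2 * 27 = 4*27 = 21
  bit 2 = 0: r = r^2 mod 29 = 21^2 = 6
  bit 3 = 1: r = r^2 * 27 mod 29 = 6^2 * 27 = 7*27 = 15
  bit 4 = 1: r = r^2 * 27 mod 29 = 15^2 * 27 = 22*27 = 14
  -> A = 14
B = 27^26 mod 29  (bits of 26 = 11010)
  bit 0 = 1: r = r^2 * 27 mod 29 = 1^2 * 27 = 1*27 = 27
  bit 1 = 1: r = r^2 * 27 mod 29 = 27^2 * 27 = 4*27 = 21
  bit 2 = 0: r = r^2 mod 29 = 21^2 = 6
  bit 3 = 1: r = r^2 * 27 mod 29 = 6^2 * 27 = 7*27 = 15
  bit 4 = 0: r = r^2 mod 29 = 15^2 = 22
  -> B = 22
s = B^a = 22^27 mod 29  (bits of 27 = 11011)
  bit 0 = 1: r = r^2 * 22 mod 29 = 1^2 * 22 = 1*22 = 22
  bit 1 = 1: r = r^2 * 22 mod 29 = 22^2 * 22 = 20*22 = 5
  bit 2 = 0: r = r^2 mod 29 = 5^2 = 25
  bit 3 = 1: r = r^2 * 22 mod 29 = 25^2 * 22 = 16*22 = 4
  bit 4 = 1: r = r^2 * 22 mod 29 = 4^2 * 22 = 16*22 = 4
  -> s = B^a = 4

Answer: 14 22 4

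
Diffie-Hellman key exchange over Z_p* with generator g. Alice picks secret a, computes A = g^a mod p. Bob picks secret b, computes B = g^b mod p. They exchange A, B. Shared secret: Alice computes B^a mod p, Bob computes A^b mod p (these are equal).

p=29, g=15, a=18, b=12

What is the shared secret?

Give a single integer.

Answer: 24

Derivation:
A = 15^18 mod 29  (bits of 18 = 10010)
  bit 0 = 1: r = r^2 * 15 mod 29 = 1^2 * 15 = 1*15 = 15
  bit 1 = 0: r = r^2 mod 29 = 15^2 = 22
  bit 2 = 0: r = r^2 mod 29 = 22^2 = 20
  bit 3 = 1: r = r^2 * 15 mod 29 = 20^2 * 15 = 23*15 = 26
  bit 4 = 0: r = r^2 mod 29 = 26^2 = 9
  -> A = 9
B = 15^12 mod 29  (bits of 12 = 1100)
  bit 0 = 1: r = r^2 * 15 mod 29 = 1^2 * 15 = 1*15 = 15
  bit 1 = 1: r = r^2 * 15 mod 29 = 15^2 * 15 = 22*15 = 11
  bit 2 = 0: r = r^2 mod 29 = 11^2 = 5
  bit 3 = 0: r = r^2 mod 29 = 5^2 = 25
  -> B = 25
s = B^a = 25^18 mod 29  (bits of 18 = 10010)
  bit 0 = 1: r = r^2 * 25 mod 29 = 1^2 * 25 = 1*25 = 25
  bit 1 = 0: r = r^2 mod 29 = 25^2 = 16
  bit 2 = 0: r = r^2 mod 29 = 16^2 = 24
  bit 3 = 1: r = r^2 * 25 mod 29 = 24^2 * 25 = 25*25 = 16
  bit 4 = 0: r = r^2 mod 29 = 16^2 = 24
  -> s = B^a = 24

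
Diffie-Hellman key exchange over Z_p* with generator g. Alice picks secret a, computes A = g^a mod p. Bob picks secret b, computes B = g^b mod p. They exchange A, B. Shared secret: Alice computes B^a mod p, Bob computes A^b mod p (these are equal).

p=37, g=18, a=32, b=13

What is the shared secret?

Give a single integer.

Answer: 9

Derivation:
A = 18^32 mod 37  (bits of 32 = 100000)
  bit 0 = 1: r = r^2 * 18 mod 37 = 1^2 * 18 = 1*18 = 18
  bit 1 = 0: r = r^2 mod 37 = 18^2 = 28
  bit 2 = 0: r = r^2 mod 37 = 28^2 = 7
  bit 3 = 0: r = r^2 mod 37 = 7^2 = 12
  bit 4 = 0: r = r^2 mod 37 = 12^2 = 33
  bit 5 = 0: r = r^2 mod 37 = 33^2 = 16
  -> A = 16
B = 18^13 mod 37  (bits of 13 = 1101)
  bit 0 = 1: r = r^2 * 18 mod 37 = 1^2 * 18 = 1*18 = 18
  bit 1 = 1: r = r^2 * 18 mod 37 = 18^2 * 18 = 28*18 = 23
  bit 2 = 0: r = r^2 mod 37 = 23^2 = 11
  bit 3 = 1: r = r^2 * 18 mod 37 = 11^2 * 18 = 10*18 = 32
  -> B = 32
s = B^a = 32^32 mod 37  (bits of 32 = 100000)
  bit 0 = 1: r = r^2 * 32 mod 37 = 1^2 * 32 = 1*32 = 32
  bit 1 = 0: r = r^2 mod 37 = 32^2 = 25
  bit 2 = 0: r = r^2 mod 37 = 25^2 = 33
  bit 3 = 0: r = r^2 mod 37 = 33^2 = 16
  bit 4 = 0: r = r^2 mod 37 = 16^2 = 34
  bit 5 = 0: r = r^2 mod 37 = 34^2 = 9
  -> s = B^a = 9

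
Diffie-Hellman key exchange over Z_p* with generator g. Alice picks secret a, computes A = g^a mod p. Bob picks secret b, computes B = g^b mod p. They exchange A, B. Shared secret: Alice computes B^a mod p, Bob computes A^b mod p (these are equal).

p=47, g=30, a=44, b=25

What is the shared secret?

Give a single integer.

A = 30^44 mod 47  (bits of 44 = 101100)
  bit 0 = 1: r = r^2 * 30 mod 47 = 1^2 * 30 = 1*30 = 30
  bit 1 = 0: r = r^2 mod 47 = 30^2 = 7
  bit 2 = 1: r = r^2 * 30 mod 47 = 7^2 * 30 = 2*30 = 13
  bit 3 = 1: r = r^2 * 30 mod 47 = 13^2 * 30 = 28*30 = 41
  bit 4 = 0: r = r^2 mod 47 = 41^2 = 36
  bit 5 = 0: r = r^2 mod 47 = 36^2 = 27
  -> A = 27
B = 30^25 mod 47  (bits of 25 = 11001)
  bit 0 = 1: r = r^2 * 30 mod 47 = 1^2 * 30 = 1*30 = 30
  bit 1 = 1: r = r^2 * 30 mod 47 = 30^2 * 30 = 7*30 = 22
  bit 2 = 0: r = r^2 mod 47 = 22^2 = 14
  bit 3 = 0: r = r^2 mod 47 = 14^2 = 8
  bit 4 = 1: r = r^2 * 30 mod 47 = 8^2 * 30 = 17*30 = 40
  -> B = 40
s = B^a = 40^44 mod 47  (bits of 44 = 101100)
  bit 0 = 1: r = r^2 * 40 mod 47 = 1^2 * 40 = 1*40 = 40
  bit 1 = 0: r = r^2 mod 47 = 40^2 = 2
  bit 2 = 1: r = r^2 * 40 mod 47 = 2^2 * 40 = 4*40 = 19
  bit 3 = 1: r = r^2 * 40 mod 47 = 19^2 * 40 = 32*40 = 11
  bit 4 = 0: r = r^2 mod 47 = 11^2 = 27
  bit 5 = 0: r = r^2 mod 47 = 27^2 = 24
  -> s = B^a = 24

Answer: 24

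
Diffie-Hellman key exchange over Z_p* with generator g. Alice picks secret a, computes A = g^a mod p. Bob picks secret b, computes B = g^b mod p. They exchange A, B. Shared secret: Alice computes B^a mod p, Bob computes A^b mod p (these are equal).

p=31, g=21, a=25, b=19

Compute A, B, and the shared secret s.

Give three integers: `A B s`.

Answer: 26 13 26

Derivation:
A = 21^25 mod 31  (bits of 25 = 11001)
  bit 0 = 1: r = r^2 * 21 mod 31 = 1^2 * 21 = 1*21 = 21
  bit 1 = 1: r = r^2 * 21 mod 31 = 21^2 * 21 = 7*21 = 23
  bit 2 = 0: r = r^2 mod 31 = 23^2 = 2
  bit 3 = 0: r = r^2 mod 31 = 2^2 = 4
  bit 4 = 1: r = r^2 * 21 mod 31 = 4^2 * 21 = 16*21 = 26
  -> A = 26
B = 21^19 mod 31  (bits of 19 = 10011)
  bit 0 = 1: r = r^2 * 21 mod 31 = 1^2 * 21 = 1*21 = 21
  bit 1 = 0: r = r^2 mod 31 = 21^2 = 7
  bit 2 = 0: r = r^2 mod 31 = 7^2 = 18
  bit 3 = 1: r = r^2 * 21 mod 31 = 18^2 * 21 = 14*21 = 15
  bit 4 = 1: r = r^2 * 21 mod 31 = 15^2 * 21 = 8*21 = 13
  -> B = 13
s = B^a = 13^25 mod 31  (bits of 25 = 11001)
  bit 0 = 1: r = r^2 * 13 mod 31 = 1^2 * 13 = 1*13 = 13
  bit 1 = 1: r = r^2 * 13 mod 31 = 13^2 * 13 = 14*13 = 27
  bit 2 = 0: r = r^2 mod 31 = 27^2 = 16
  bit 3 = 0: r = r^2 mod 31 = 16^2 = 8
  bit 4 = 1: r = r^2 * 13 mod 31 = 8^2 * 13 = 2*13 = 26
  -> s = B^a = 26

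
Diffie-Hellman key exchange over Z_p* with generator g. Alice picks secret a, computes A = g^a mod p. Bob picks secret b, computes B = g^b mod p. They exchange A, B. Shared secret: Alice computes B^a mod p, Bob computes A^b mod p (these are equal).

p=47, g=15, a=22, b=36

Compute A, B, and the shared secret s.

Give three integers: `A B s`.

A = 15^22 mod 47  (bits of 22 = 10110)
  bit 0 = 1: r = r^2 * 15 mod 47 = 1^2 * 15 = 1*15 = 15
  bit 1 = 0: r = r^2 mod 47 = 15^2 = 37
  bit 2 = 1: r = r^2 * 15 mod 47 = 37^2 * 15 = 6*15 = 43
  bit 3 = 1: r = r^2 * 15 mod 47 = 43^2 * 15 = 16*15 = 5
  bit 4 = 0: r = r^2 mod 47 = 5^2 = 25
  -> A = 25
B = 15^36 mod 47  (bits of 36 = 100100)
  bit 0 = 1: r = r^2 * 15 mod 47 = 1^2 * 15 = 1*15 = 15
  bit 1 = 0: r = r^2 mod 47 = 15^2 = 37
  bit 2 = 0: r = r^2 mod 47 = 37^2 = 6
  bit 3 = 1: r = r^2 * 15 mod 47 = 6^2 * 15 = 36*15 = 23
  bit 4 = 0: r = r^2 mod 47 = 23^2 = 12
  bit 5 = 0: r = r^2 mod 47 = 12^2 = 3
  -> B = 3
s = B^a = 3^22 mod 47  (bits of 22 = 10110)
  bit 0 = 1: r = r^2 * 3 mod 47 = 1^2 * 3 = 1*3 = 3
  bit 1 = 0: r = r^2 mod 47 = 3^2 = 9
  bit 2 = 1: r = r^2 * 3 mod 47 = 9^2 * 3 = 34*3 = 8
  bit 3 = 1: r = r^2 * 3 mod 47 = 8^2 * 3 = 17*3 = 4
  bit 4 = 0: r = r^2 mod 47 = 4^2 = 16
  -> s = B^a = 16

Answer: 25 3 16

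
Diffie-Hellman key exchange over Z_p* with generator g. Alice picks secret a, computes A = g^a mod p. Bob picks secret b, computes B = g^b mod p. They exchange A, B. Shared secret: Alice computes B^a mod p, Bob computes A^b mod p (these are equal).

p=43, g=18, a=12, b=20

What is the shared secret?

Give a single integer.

A = 18^12 mod 43  (bits of 12 = 1100)
  bit 0 = 1: r = r^2 * 18 mod 43 = 1^2 * 18 = 1*18 = 18
  bit 1 = 1: r = r^2 * 18 mod 43 = 18^2 * 18 = 23*18 = 27
  bit 2 = 0: r = r^2 mod 43 = 27^2 = 41
  bit 3 = 0: r = r^2 mod 43 = 41^2 = 4
  -> A = 4
B = 18^20 mod 43  (bits of 20 = 10100)
  bit 0 = 1: r = r^2 * 18 mod 43 = 1^2 * 18 = 1*18 = 18
  bit 1 = 0: r = r^2 mod 43 = 18^2 = 23
  bit 2 = 1: r = r^2 * 18 mod 43 = 23^2 * 18 = 13*18 = 19
  bit 3 = 0: r = r^2 mod 43 = 19^2 = 17
  bit 4 = 0: r = r^2 mod 43 = 17^2 = 31
  -> B = 31
s = B^a = 31^12 mod 43  (bits of 12 = 1100)
  bit 0 = 1: r = r^2 * 31 mod 43 = 1^2 * 31 = 1*31 = 31
  bit 1 = 1: r = r^2 * 31 mod 43 = 31^2 * 31 = 15*31 = 35
  bit 2 = 0: r = r^2 mod 43 = 35^2 = 21
  bit 3 = 0: r = r^2 mod 43 = 21^2 = 11
  -> s = B^a = 11

Answer: 11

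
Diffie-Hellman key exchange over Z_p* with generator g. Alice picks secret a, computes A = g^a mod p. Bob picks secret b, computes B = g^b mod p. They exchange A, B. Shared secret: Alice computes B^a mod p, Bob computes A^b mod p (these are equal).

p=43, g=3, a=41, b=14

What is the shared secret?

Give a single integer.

A = 3^41 mod 43  (bits of 41 = 101001)
  bit 0 = 1: r = r^2 * 3 mod 43 = 1^2 * 3 = 1*3 = 3
  bit 1 = 0: r = r^2 mod 43 = 3^2 = 9
  bit 2 = 1: r = r^2 * 3 mod 43 = 9^2 * 3 = 38*3 = 28
  bit 3 = 0: r = r^2 mod 43 = 28^2 = 10
  bit 4 = 0: r = r^2 mod 43 = 10^2 = 14
  bit 5 = 1: r = r^2 * 3 mod 43 = 14^2 * 3 = 24*3 = 29
  -> A = 29
B = 3^14 mod 43  (bits of 14 = 1110)
  bit 0 = 1: r = r^2 * 3 mod 43 = 1^2 * 3 = 1*3 = 3
  bit 1 = 1: r = r^2 * 3 mod 43 = 3^2 * 3 = 9*3 = 27
  bit 2 = 1: r = r^2 * 3 mod 43 = 27^2 * 3 = 41*3 = 37
  bit 3 = 0: r = r^2 mod 43 = 37^2 = 36
  -> B = 36
s = B^a = 36^41 mod 43  (bits of 41 = 101001)
  bit 0 = 1: r = r^2 * 36 mod 43 = 1^2 * 36 = 1*36 = 36
  bit 1 = 0: r = r^2 mod 43 = 36^2 = 6
  bit 2 = 1: r = r^2 * 36 mod 43 = 6^2 * 36 = 36*36 = 6
  bit 3 = 0: r = r^2 mod 43 = 6^2 = 36
  bit 4 = 0: r = r^2 mod 43 = 36^2 = 6
  bit 5 = 1: r = r^2 * 36 mod 43 = 6^2 * 36 = 36*36 = 6
  -> s = B^a = 6

Answer: 6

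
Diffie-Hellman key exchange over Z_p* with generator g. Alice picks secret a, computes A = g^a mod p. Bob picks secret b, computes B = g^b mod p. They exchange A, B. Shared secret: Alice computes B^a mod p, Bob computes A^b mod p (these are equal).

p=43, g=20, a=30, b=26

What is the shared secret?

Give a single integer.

A = 20^30 mod 43  (bits of 30 = 11110)
  bit 0 = 1: r = r^2 * 20 mod 43 = 1^2 * 20 = 1*20 = 20
  bit 1 = 1: r = r^2 * 20 mod 43 = 20^2 * 20 = 13*20 = 2
  bit 2 = 1: r = r^2 * 20 mod 43 = 2^2 * 20 = 4*20 = 37
  bit 3 = 1: r = r^2 * 20 mod 43 = 37^2 * 20 = 36*20 = 32
  bit 4 = 0: r = r^2 mod 43 = 32^2 = 35
  -> A = 35
B = 20^26 mod 43  (bits of 26 = 11010)
  bit 0 = 1: r = r^2 * 20 mod 43 = 1^2 * 20 = 1*20 = 20
  bit 1 = 1: r = r^2 * 20 mod 43 = 20^2 * 20 = 13*20 = 2
  bit 2 = 0: r = r^2 mod 43 = 2^2 = 4
  bit 3 = 1: r = r^2 * 20 mod 43 = 4^2 * 20 = 16*20 = 19
  bit 4 = 0: r = r^2 mod 43 = 19^2 = 17
  -> B = 17
s = B^a = 17^30 mod 43  (bits of 30 = 11110)
  bit 0 = 1: r = r^2 * 17 mod 43 = 1^2 * 17 = 1*17 = 17
  bit 1 = 1: r = r^2 * 17 mod 43 = 17^2 * 17 = 31*17 = 11
  bit 2 = 1: r = r^2 * 17 mod 43 = 11^2 * 17 = 35*17 = 36
  bit 3 = 1: r = r^2 * 17 mod 43 = 36^2 * 17 = 6*17 = 16
  bit 4 = 0: r = r^2 mod 43 = 16^2 = 41
  -> s = B^a = 41

Answer: 41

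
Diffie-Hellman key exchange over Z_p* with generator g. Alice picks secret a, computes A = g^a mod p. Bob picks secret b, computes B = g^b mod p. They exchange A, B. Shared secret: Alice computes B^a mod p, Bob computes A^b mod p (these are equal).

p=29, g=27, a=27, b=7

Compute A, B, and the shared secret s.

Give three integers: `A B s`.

A = 27^27 mod 29  (bits of 27 = 11011)
  bit 0 = 1: r = r^2 * 27 mod 29 = 1^2 * 27 = 1*27 = 27
  bit 1 = 1: r = r^2 * 27 mod 29 = 27^2 * 27 = 4*27 = 21
  bit 2 = 0: r = r^2 mod 29 = 21^2 = 6
  bit 3 = 1: r = r^2 * 27 mod 29 = 6^2 * 27 = 7*27 = 15
  bit 4 = 1: r = r^2 * 27 mod 29 = 15^2 * 27 = 22*27 = 14
  -> A = 14
B = 27^7 mod 29  (bits of 7 = 111)
  bit 0 = 1: r = r^2 * 27 mod 29 = 1^2 * 27 = 1*27 = 27
  bit 1 = 1: r = r^2 * 27 mod 29 = 27^2 * 27 = 4*27 = 21
  bit 2 = 1: r = r^2 * 27 mod 29 = 21^2 * 27 = 6*27 = 17
  -> B = 17
s = B^a = 17^27 mod 29  (bits of 27 = 11011)
  bit 0 = 1: r = r^2 * 17 mod 29 = 1^2 * 17 = 1*17 = 17
  bit 1 = 1: r = r^2 * 17 mod 29 = 17^2 * 17 = 28*17 = 12
  bit 2 = 0: r = r^2 mod 29 = 12^2 = 28
  bit 3 = 1: r = r^2 * 17 mod 29 = 28^2 * 17 = 1*17 = 17
  bit 4 = 1: r = r^2 * 17 mod 29 = 17^2 * 17 = 28*17 = 12
  -> s = B^a = 12

Answer: 14 17 12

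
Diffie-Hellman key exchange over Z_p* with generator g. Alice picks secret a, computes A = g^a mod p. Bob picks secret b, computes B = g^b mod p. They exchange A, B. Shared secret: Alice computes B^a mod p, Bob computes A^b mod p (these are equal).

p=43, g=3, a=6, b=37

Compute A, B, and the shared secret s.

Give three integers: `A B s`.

Answer: 41 20 4

Derivation:
A = 3^6 mod 43  (bits of 6 = 110)
  bit 0 = 1: r = r^2 * 3 mod 43 = 1^2 * 3 = 1*3 = 3
  bit 1 = 1: r = r^2 * 3 mod 43 = 3^2 * 3 = 9*3 = 27
  bit 2 = 0: r = r^2 mod 43 = 27^2 = 41
  -> A = 41
B = 3^37 mod 43  (bits of 37 = 100101)
  bit 0 = 1: r = r^2 * 3 mod 43 = 1^2 * 3 = 1*3 = 3
  bit 1 = 0: r = r^2 mod 43 = 3^2 = 9
  bit 2 = 0: r = r^2 mod 43 = 9^2 = 38
  bit 3 = 1: r = r^2 * 3 mod 43 = 38^2 * 3 = 25*3 = 32
  bit 4 = 0: r = r^2 mod 43 = 32^2 = 35
  bit 5 = 1: r = r^2 * 3 mod 43 = 35^2 * 3 = 21*3 = 20
  -> B = 20
s = B^a = 20^6 mod 43  (bits of 6 = 110)
  bit 0 = 1: r = r^2 * 20 mod 43 = 1^2 * 20 = 1*20 = 20
  bit 1 = 1: r = r^2 * 20 mod 43 = 20^2 * 20 = 13*20 = 2
  bit 2 = 0: r = r^2 mod 43 = 2^2 = 4
  -> s = B^a = 4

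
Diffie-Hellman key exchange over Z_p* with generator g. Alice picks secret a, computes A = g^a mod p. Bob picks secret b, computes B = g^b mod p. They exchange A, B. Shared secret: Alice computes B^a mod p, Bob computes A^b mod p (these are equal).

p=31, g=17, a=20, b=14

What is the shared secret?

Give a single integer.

A = 17^20 mod 31  (bits of 20 = 10100)
  bit 0 = 1: r = r^2 * 17 mod 31 = 1^2 * 17 = 1*17 = 17
  bit 1 = 0: r = r^2 mod 31 = 17^2 = 10
  bit 2 = 1: r = r^2 * 17 mod 31 = 10^2 * 17 = 7*17 = 26
  bit 3 = 0: r = r^2 mod 31 = 26^2 = 25
  bit 4 = 0: r = r^2 mod 31 = 25^2 = 5
  -> A = 5
B = 17^14 mod 31  (bits of 14 = 1110)
  bit 0 = 1: r = r^2 * 17 mod 31 = 1^2 * 17 = 1*17 = 17
  bit 1 = 1: r = r^2 * 17 mod 31 = 17^2 * 17 = 10*17 = 15
  bit 2 = 1: r = r^2 * 17 mod 31 = 15^2 * 17 = 8*17 = 12
  bit 3 = 0: r = r^2 mod 31 = 12^2 = 20
  -> B = 20
s = B^a = 20^20 mod 31  (bits of 20 = 10100)
  bit 0 = 1: r = r^2 * 20 mod 31 = 1^2 * 20 = 1*20 = 20
  bit 1 = 0: r = r^2 mod 31 = 20^2 = 28
  bit 2 = 1: r = r^2 * 20 mod 31 = 28^2 * 20 = 9*20 = 25
  bit 3 = 0: r = r^2 mod 31 = 25^2 = 5
  bit 4 = 0: r = r^2 mod 31 = 5^2 = 25
  -> s = B^a = 25

Answer: 25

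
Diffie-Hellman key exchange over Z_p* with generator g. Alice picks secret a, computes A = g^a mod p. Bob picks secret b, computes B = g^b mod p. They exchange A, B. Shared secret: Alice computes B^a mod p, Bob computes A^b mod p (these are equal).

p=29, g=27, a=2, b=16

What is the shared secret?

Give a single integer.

A = 27^2 mod 29  (bits of 2 = 10)
  bit 0 = 1: r = r^2 * 27 mod 29 = 1^2 * 27 = 1*27 = 27
  bit 1 = 0: r = r^2 mod 29 = 27^2 = 4
  -> A = 4
B = 27^16 mod 29  (bits of 16 = 10000)
  bit 0 = 1: r = r^2 * 27 mod 29 = 1^2 * 27 = 1*27 = 27
  bit 1 = 0: r = r^2 mod 29 = 27^2 = 4
  bit 2 = 0: r = r^2 mod 29 = 4^2 = 16
  bit 3 = 0: r = r^2 mod 29 = 16^2 = 24
  bit 4 = 0: r = r^2 mod 29 = 24^2 = 25
  -> B = 25
s = B^a = 25^2 mod 29  (bits of 2 = 10)
  bit 0 = 1: r = r^2 * 25 mod 29 = 1^2 * 25 = 1*25 = 25
  bit 1 = 0: r = r^2 mod 29 = 25^2 = 16
  -> s = B^a = 16

Answer: 16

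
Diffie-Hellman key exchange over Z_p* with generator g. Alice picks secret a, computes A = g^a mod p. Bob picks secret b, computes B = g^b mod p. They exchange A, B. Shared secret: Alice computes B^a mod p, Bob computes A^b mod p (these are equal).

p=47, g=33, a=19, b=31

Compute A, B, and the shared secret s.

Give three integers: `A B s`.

Answer: 11 40 35

Derivation:
A = 33^19 mod 47  (bits of 19 = 10011)
  bit 0 = 1: r = r^2 * 33 mod 47 = 1^2 * 33 = 1*33 = 33
  bit 1 = 0: r = r^2 mod 47 = 33^2 = 8
  bit 2 = 0: r = r^2 mod 47 = 8^2 = 17
  bit 3 = 1: r = r^2 * 33 mod 47 = 17^2 * 33 = 7*33 = 43
  bit 4 = 1: r = r^2 * 33 mod 47 = 43^2 * 33 = 16*33 = 11
  -> A = 11
B = 33^31 mod 47  (bits of 31 = 11111)
  bit 0 = 1: r = r^2 * 33 mod 47 = 1^2 * 33 = 1*33 = 33
  bit 1 = 1: r = r^2 * 33 mod 47 = 33^2 * 33 = 8*33 = 29
  bit 2 = 1: r = r^2 * 33 mod 47 = 29^2 * 33 = 42*33 = 23
  bit 3 = 1: r = r^2 * 33 mod 47 = 23^2 * 33 = 12*33 = 20
  bit 4 = 1: r = r^2 * 33 mod 47 = 20^2 * 33 = 24*33 = 40
  -> B = 40
s = B^a = 40^19 mod 47  (bits of 19 = 10011)
  bit 0 = 1: r = r^2 * 40 mod 47 = 1^2 * 40 = 1*40 = 40
  bit 1 = 0: r = r^2 mod 47 = 40^2 = 2
  bit 2 = 0: r = r^2 mod 47 = 2^2 = 4
  bit 3 = 1: r = r^2 * 40 mod 47 = 4^2 * 40 = 16*40 = 29
  bit 4 = 1: r = r^2 * 40 mod 47 = 29^2 * 40 = 42*40 = 35
  -> s = B^a = 35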